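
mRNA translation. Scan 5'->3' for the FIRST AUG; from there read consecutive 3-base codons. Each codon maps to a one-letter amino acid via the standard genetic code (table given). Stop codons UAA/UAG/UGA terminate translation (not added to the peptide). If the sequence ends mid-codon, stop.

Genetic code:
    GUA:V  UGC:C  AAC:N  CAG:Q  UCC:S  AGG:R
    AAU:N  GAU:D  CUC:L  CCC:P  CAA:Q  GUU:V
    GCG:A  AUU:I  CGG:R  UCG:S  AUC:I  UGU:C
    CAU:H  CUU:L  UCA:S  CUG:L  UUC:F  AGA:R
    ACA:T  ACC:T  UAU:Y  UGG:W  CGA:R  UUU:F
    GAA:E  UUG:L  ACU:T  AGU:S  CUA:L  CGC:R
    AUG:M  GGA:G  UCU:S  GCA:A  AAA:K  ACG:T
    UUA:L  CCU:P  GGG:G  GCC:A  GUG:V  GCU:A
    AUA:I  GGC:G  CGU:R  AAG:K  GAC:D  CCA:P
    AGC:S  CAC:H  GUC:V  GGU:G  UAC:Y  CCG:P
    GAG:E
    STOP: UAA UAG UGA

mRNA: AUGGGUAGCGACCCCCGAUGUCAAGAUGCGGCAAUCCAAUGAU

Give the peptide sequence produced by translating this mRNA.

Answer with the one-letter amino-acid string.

start AUG at pos 0
pos 0: AUG -> M; peptide=M
pos 3: GGU -> G; peptide=MG
pos 6: AGC -> S; peptide=MGS
pos 9: GAC -> D; peptide=MGSD
pos 12: CCC -> P; peptide=MGSDP
pos 15: CGA -> R; peptide=MGSDPR
pos 18: UGU -> C; peptide=MGSDPRC
pos 21: CAA -> Q; peptide=MGSDPRCQ
pos 24: GAU -> D; peptide=MGSDPRCQD
pos 27: GCG -> A; peptide=MGSDPRCQDA
pos 30: GCA -> A; peptide=MGSDPRCQDAA
pos 33: AUC -> I; peptide=MGSDPRCQDAAI
pos 36: CAA -> Q; peptide=MGSDPRCQDAAIQ
pos 39: UGA -> STOP

Answer: MGSDPRCQDAAIQ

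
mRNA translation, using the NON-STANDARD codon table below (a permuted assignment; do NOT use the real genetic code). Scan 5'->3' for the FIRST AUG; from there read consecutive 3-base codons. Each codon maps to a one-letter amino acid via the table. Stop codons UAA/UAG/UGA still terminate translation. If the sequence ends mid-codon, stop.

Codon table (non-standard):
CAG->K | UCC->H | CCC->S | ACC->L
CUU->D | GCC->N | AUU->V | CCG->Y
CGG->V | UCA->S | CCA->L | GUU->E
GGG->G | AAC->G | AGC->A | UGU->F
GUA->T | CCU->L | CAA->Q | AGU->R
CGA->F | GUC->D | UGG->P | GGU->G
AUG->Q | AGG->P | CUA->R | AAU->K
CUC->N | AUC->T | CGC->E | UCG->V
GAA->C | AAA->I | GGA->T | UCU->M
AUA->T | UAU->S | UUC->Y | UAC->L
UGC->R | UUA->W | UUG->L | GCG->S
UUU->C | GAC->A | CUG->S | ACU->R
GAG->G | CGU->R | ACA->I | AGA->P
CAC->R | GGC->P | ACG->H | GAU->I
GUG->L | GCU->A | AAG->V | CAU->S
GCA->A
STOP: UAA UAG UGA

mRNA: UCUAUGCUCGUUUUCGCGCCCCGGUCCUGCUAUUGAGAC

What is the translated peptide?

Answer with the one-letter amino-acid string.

Answer: QNEYSSVHRS

Derivation:
start AUG at pos 3
pos 3: AUG -> Q; peptide=Q
pos 6: CUC -> N; peptide=QN
pos 9: GUU -> E; peptide=QNE
pos 12: UUC -> Y; peptide=QNEY
pos 15: GCG -> S; peptide=QNEYS
pos 18: CCC -> S; peptide=QNEYSS
pos 21: CGG -> V; peptide=QNEYSSV
pos 24: UCC -> H; peptide=QNEYSSVH
pos 27: UGC -> R; peptide=QNEYSSVHR
pos 30: UAU -> S; peptide=QNEYSSVHRS
pos 33: UGA -> STOP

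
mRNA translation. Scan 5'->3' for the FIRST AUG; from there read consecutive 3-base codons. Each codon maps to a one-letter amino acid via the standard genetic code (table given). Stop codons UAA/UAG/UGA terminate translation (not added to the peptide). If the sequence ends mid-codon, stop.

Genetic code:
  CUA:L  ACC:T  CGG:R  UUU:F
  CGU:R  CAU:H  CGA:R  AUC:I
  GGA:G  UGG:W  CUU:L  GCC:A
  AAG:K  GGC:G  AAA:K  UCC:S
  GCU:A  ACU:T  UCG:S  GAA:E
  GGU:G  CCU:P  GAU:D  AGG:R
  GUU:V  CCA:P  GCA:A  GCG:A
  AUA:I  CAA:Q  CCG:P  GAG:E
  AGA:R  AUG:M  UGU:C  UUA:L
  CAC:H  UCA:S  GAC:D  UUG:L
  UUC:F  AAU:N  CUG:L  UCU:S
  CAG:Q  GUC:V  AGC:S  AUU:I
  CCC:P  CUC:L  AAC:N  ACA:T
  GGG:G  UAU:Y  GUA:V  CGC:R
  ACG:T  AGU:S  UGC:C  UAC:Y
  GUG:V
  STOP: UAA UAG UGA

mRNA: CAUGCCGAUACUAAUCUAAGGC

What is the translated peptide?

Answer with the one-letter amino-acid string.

start AUG at pos 1
pos 1: AUG -> M; peptide=M
pos 4: CCG -> P; peptide=MP
pos 7: AUA -> I; peptide=MPI
pos 10: CUA -> L; peptide=MPIL
pos 13: AUC -> I; peptide=MPILI
pos 16: UAA -> STOP

Answer: MPILI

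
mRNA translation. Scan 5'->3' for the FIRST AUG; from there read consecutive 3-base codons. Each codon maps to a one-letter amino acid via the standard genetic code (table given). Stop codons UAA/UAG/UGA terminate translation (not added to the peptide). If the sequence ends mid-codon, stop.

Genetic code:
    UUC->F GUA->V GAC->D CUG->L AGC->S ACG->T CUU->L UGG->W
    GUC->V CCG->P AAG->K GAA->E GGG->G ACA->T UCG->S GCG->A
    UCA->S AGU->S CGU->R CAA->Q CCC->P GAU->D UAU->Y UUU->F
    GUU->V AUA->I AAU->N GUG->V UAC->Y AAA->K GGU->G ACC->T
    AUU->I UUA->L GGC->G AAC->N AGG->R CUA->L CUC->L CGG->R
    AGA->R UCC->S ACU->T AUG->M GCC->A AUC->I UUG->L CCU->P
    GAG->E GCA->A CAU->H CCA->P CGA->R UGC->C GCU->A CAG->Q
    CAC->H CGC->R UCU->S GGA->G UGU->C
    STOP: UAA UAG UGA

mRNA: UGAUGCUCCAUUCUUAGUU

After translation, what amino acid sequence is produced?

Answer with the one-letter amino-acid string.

Answer: MLHS

Derivation:
start AUG at pos 2
pos 2: AUG -> M; peptide=M
pos 5: CUC -> L; peptide=ML
pos 8: CAU -> H; peptide=MLH
pos 11: UCU -> S; peptide=MLHS
pos 14: UAG -> STOP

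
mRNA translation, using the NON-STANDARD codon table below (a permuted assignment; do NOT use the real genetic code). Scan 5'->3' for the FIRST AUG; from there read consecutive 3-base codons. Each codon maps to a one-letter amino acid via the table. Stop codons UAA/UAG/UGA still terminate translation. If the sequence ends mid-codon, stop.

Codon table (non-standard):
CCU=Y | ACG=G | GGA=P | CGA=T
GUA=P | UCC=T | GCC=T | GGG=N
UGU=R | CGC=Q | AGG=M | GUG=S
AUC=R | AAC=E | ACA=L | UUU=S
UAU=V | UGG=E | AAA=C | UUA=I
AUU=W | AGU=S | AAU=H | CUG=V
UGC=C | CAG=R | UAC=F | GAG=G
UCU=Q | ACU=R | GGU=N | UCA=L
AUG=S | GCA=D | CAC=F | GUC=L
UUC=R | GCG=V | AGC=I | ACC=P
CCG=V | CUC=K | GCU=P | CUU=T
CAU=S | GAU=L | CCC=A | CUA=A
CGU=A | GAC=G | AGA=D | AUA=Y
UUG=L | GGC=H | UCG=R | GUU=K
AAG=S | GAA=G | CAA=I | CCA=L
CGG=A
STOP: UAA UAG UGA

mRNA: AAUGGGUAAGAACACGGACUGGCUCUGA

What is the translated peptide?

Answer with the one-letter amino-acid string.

Answer: SNSEGGEK

Derivation:
start AUG at pos 1
pos 1: AUG -> S; peptide=S
pos 4: GGU -> N; peptide=SN
pos 7: AAG -> S; peptide=SNS
pos 10: AAC -> E; peptide=SNSE
pos 13: ACG -> G; peptide=SNSEG
pos 16: GAC -> G; peptide=SNSEGG
pos 19: UGG -> E; peptide=SNSEGGE
pos 22: CUC -> K; peptide=SNSEGGEK
pos 25: UGA -> STOP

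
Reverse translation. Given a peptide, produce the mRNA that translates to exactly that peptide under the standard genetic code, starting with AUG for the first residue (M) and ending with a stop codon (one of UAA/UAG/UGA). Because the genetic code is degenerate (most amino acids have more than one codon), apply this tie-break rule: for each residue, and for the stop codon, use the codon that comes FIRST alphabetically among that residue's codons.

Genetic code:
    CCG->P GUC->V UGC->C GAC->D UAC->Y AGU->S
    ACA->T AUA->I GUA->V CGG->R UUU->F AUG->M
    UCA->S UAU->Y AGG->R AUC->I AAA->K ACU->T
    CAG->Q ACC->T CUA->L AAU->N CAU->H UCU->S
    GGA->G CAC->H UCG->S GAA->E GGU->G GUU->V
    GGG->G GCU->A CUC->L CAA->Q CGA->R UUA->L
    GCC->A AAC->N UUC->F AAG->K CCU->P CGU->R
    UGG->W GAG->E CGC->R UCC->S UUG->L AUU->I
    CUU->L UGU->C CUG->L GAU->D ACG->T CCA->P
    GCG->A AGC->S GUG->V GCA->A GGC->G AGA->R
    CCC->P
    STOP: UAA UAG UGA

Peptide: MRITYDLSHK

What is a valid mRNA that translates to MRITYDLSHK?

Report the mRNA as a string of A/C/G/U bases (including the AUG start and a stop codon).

residue 1: M -> AUG (start codon)
residue 2: R codons sorted = AGA,AGG,CGA,CGC,CGG,CGU -> pick first = AGA
residue 3: I codons sorted = AUA,AUC,AUU -> pick first = AUA
residue 4: T codons sorted = ACA,ACC,ACG,ACU -> pick first = ACA
residue 5: Y codons sorted = UAC,UAU -> pick first = UAC
residue 6: D codons sorted = GAC,GAU -> pick first = GAC
residue 7: L codons sorted = CUA,CUC,CUG,CUU,UUA,UUG -> pick first = CUA
residue 8: S codons sorted = AGC,AGU,UCA,UCC,UCG,UCU -> pick first = AGC
residue 9: H codons sorted = CAC,CAU -> pick first = CAC
residue 10: K codons sorted = AAA,AAG -> pick first = AAA
terminator: stop codons sorted = UAA,UAG,UGA -> pick first = UAA

Answer: mRNA: AUGAGAAUAACAUACGACCUAAGCCACAAAUAA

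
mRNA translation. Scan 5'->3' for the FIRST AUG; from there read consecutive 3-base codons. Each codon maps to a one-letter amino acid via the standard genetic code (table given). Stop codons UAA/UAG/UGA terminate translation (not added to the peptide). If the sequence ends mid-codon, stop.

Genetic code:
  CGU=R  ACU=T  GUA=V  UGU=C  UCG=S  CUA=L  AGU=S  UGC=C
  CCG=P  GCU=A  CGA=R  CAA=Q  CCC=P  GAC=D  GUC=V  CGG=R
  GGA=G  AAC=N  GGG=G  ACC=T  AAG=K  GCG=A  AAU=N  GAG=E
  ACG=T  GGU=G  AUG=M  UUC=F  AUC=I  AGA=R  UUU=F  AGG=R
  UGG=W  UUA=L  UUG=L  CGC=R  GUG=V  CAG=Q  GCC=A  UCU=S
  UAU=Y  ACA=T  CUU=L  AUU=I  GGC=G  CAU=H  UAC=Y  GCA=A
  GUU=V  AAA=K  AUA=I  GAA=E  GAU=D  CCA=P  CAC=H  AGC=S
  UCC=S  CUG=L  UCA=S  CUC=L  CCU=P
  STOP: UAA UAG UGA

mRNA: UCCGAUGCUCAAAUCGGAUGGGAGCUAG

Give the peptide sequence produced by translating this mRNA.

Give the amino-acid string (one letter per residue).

Answer: MLKSDGS

Derivation:
start AUG at pos 4
pos 4: AUG -> M; peptide=M
pos 7: CUC -> L; peptide=ML
pos 10: AAA -> K; peptide=MLK
pos 13: UCG -> S; peptide=MLKS
pos 16: GAU -> D; peptide=MLKSD
pos 19: GGG -> G; peptide=MLKSDG
pos 22: AGC -> S; peptide=MLKSDGS
pos 25: UAG -> STOP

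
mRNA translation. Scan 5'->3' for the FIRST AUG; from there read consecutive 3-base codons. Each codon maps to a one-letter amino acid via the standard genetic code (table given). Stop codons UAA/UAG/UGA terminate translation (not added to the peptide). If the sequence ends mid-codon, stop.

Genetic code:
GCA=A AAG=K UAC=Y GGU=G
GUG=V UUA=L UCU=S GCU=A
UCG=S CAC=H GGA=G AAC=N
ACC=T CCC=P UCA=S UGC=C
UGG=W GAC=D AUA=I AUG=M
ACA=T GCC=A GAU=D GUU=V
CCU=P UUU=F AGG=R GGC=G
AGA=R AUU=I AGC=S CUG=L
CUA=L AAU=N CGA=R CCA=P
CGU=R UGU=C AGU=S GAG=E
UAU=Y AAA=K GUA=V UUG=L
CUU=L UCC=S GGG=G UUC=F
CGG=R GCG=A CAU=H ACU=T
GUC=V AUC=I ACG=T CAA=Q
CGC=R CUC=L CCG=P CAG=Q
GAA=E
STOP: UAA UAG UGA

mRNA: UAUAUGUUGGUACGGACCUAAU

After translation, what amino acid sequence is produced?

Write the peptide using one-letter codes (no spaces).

start AUG at pos 3
pos 3: AUG -> M; peptide=M
pos 6: UUG -> L; peptide=ML
pos 9: GUA -> V; peptide=MLV
pos 12: CGG -> R; peptide=MLVR
pos 15: ACC -> T; peptide=MLVRT
pos 18: UAA -> STOP

Answer: MLVRT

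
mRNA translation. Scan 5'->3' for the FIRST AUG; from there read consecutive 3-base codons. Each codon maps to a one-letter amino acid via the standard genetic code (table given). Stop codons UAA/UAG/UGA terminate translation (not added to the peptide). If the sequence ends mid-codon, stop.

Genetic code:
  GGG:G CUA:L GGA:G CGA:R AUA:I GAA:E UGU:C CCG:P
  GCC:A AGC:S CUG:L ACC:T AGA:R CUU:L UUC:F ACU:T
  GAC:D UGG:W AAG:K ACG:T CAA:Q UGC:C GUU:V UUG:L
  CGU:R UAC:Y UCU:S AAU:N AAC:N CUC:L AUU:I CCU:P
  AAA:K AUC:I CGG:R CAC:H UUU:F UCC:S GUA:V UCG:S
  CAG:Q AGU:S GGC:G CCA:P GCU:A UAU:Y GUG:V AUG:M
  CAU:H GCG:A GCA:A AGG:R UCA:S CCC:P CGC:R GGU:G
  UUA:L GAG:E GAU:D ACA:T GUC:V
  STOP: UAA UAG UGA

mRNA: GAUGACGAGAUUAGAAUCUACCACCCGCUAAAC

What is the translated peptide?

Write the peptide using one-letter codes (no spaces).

Answer: MTRLESTTR

Derivation:
start AUG at pos 1
pos 1: AUG -> M; peptide=M
pos 4: ACG -> T; peptide=MT
pos 7: AGA -> R; peptide=MTR
pos 10: UUA -> L; peptide=MTRL
pos 13: GAA -> E; peptide=MTRLE
pos 16: UCU -> S; peptide=MTRLES
pos 19: ACC -> T; peptide=MTRLEST
pos 22: ACC -> T; peptide=MTRLESTT
pos 25: CGC -> R; peptide=MTRLESTTR
pos 28: UAA -> STOP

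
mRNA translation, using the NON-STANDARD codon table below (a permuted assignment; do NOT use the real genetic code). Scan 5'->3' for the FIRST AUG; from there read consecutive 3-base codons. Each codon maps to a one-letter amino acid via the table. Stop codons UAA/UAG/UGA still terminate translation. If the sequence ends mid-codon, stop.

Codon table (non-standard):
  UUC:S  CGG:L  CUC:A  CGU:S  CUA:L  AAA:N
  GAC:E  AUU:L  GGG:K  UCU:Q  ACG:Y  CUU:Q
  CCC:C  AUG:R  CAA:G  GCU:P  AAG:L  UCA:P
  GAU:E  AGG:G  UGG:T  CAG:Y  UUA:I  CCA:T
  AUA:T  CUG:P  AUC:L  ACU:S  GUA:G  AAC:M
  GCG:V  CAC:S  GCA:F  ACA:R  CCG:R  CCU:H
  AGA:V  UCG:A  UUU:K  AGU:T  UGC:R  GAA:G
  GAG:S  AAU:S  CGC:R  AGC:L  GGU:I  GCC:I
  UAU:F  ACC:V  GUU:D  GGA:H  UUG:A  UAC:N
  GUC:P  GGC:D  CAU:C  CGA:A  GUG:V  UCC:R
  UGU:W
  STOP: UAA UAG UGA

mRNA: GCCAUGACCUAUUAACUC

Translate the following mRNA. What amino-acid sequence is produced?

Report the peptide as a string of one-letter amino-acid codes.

start AUG at pos 3
pos 3: AUG -> R; peptide=R
pos 6: ACC -> V; peptide=RV
pos 9: UAU -> F; peptide=RVF
pos 12: UAA -> STOP

Answer: RVF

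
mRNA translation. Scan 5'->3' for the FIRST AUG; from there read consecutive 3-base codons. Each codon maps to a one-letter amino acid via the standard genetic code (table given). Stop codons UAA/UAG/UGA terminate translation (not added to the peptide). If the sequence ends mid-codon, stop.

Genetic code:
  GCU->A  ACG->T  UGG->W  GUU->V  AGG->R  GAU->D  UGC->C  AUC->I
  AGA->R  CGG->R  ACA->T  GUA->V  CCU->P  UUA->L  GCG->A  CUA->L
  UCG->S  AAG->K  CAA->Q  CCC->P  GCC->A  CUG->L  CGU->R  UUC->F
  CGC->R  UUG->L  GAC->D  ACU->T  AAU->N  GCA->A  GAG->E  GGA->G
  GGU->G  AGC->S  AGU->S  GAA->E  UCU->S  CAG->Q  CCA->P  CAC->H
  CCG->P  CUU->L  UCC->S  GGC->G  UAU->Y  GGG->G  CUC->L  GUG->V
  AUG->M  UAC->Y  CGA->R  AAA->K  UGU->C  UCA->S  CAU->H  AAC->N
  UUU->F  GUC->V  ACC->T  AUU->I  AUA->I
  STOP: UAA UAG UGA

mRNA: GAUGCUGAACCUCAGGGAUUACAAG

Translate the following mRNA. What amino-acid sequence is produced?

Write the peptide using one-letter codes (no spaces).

start AUG at pos 1
pos 1: AUG -> M; peptide=M
pos 4: CUG -> L; peptide=ML
pos 7: AAC -> N; peptide=MLN
pos 10: CUC -> L; peptide=MLNL
pos 13: AGG -> R; peptide=MLNLR
pos 16: GAU -> D; peptide=MLNLRD
pos 19: UAC -> Y; peptide=MLNLRDY
pos 22: AAG -> K; peptide=MLNLRDYK
pos 25: only 0 nt remain (<3), stop (end of mRNA)

Answer: MLNLRDYK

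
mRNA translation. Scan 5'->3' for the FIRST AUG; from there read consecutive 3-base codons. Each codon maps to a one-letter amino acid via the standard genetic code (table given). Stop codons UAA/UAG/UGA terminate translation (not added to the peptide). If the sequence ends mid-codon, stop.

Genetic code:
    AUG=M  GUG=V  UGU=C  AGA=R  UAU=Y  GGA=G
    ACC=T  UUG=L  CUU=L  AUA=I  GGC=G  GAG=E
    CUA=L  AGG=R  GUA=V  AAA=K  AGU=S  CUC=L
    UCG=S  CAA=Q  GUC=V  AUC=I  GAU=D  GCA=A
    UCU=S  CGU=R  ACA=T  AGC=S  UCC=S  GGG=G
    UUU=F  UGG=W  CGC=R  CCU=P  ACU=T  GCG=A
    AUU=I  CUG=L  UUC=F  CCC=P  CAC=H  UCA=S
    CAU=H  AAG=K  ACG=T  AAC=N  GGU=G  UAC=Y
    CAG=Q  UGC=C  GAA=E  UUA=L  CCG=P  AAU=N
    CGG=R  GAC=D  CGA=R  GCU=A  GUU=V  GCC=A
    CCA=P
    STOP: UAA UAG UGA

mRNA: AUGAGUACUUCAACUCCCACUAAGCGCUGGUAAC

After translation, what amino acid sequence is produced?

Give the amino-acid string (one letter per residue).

start AUG at pos 0
pos 0: AUG -> M; peptide=M
pos 3: AGU -> S; peptide=MS
pos 6: ACU -> T; peptide=MST
pos 9: UCA -> S; peptide=MSTS
pos 12: ACU -> T; peptide=MSTST
pos 15: CCC -> P; peptide=MSTSTP
pos 18: ACU -> T; peptide=MSTSTPT
pos 21: AAG -> K; peptide=MSTSTPTK
pos 24: CGC -> R; peptide=MSTSTPTKR
pos 27: UGG -> W; peptide=MSTSTPTKRW
pos 30: UAA -> STOP

Answer: MSTSTPTKRW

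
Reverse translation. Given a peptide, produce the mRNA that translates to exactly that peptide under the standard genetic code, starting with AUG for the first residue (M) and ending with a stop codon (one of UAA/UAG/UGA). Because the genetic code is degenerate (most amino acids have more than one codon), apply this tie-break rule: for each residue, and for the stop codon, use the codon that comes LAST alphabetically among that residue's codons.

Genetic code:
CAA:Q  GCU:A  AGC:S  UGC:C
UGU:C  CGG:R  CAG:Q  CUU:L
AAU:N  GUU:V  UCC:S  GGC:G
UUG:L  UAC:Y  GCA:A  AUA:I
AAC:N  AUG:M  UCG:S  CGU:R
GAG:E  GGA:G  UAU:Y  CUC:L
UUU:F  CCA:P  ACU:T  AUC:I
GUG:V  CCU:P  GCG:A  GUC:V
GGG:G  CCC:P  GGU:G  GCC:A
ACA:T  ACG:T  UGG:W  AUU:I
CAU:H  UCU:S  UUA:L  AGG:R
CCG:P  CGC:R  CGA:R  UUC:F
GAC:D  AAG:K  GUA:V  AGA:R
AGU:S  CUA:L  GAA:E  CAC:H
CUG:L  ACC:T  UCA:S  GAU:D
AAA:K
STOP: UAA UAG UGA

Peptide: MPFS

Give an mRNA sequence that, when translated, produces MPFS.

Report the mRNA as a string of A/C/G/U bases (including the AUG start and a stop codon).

residue 1: M -> AUG (start codon)
residue 2: P codons sorted = CCA,CCC,CCG,CCU -> pick last = CCU
residue 3: F codons sorted = UUC,UUU -> pick last = UUU
residue 4: S codons sorted = AGC,AGU,UCA,UCC,UCG,UCU -> pick last = UCU
terminator: stop codons sorted = UAA,UAG,UGA -> pick last = UGA

Answer: mRNA: AUGCCUUUUUCUUGA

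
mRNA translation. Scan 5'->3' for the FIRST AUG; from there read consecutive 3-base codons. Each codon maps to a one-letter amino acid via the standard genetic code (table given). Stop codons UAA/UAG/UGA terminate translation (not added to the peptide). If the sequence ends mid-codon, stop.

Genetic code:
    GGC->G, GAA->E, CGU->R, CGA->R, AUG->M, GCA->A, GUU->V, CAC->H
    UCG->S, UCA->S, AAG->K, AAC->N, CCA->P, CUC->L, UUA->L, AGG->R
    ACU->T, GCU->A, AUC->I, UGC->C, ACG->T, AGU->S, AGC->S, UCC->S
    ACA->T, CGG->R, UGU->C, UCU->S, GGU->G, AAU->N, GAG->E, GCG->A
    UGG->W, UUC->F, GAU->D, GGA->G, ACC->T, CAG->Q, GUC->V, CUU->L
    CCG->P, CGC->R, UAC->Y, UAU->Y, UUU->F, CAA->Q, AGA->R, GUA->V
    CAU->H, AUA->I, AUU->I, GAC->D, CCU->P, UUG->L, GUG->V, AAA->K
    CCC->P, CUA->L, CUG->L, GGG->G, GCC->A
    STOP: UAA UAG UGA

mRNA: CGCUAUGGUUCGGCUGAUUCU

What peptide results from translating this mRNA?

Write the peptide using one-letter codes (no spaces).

start AUG at pos 4
pos 4: AUG -> M; peptide=M
pos 7: GUU -> V; peptide=MV
pos 10: CGG -> R; peptide=MVR
pos 13: CUG -> L; peptide=MVRL
pos 16: AUU -> I; peptide=MVRLI
pos 19: only 2 nt remain (<3), stop (end of mRNA)

Answer: MVRLI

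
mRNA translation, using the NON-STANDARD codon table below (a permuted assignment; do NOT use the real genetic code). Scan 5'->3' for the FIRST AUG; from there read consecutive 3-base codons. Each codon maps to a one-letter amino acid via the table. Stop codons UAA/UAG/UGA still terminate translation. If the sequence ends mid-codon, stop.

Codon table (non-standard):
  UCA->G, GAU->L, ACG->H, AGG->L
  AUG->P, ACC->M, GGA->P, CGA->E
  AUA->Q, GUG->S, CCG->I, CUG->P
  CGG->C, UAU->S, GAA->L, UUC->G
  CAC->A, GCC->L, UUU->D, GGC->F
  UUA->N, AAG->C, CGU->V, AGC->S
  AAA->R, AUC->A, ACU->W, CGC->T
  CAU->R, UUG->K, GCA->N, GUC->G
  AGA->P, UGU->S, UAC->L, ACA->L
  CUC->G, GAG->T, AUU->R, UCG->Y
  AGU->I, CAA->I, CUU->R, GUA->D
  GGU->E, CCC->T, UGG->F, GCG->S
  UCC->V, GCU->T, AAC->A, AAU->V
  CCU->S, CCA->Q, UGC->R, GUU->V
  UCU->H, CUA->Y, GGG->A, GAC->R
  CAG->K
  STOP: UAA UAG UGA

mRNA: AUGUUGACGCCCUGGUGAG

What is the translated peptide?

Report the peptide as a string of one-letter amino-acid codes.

Answer: PKHTF

Derivation:
start AUG at pos 0
pos 0: AUG -> P; peptide=P
pos 3: UUG -> K; peptide=PK
pos 6: ACG -> H; peptide=PKH
pos 9: CCC -> T; peptide=PKHT
pos 12: UGG -> F; peptide=PKHTF
pos 15: UGA -> STOP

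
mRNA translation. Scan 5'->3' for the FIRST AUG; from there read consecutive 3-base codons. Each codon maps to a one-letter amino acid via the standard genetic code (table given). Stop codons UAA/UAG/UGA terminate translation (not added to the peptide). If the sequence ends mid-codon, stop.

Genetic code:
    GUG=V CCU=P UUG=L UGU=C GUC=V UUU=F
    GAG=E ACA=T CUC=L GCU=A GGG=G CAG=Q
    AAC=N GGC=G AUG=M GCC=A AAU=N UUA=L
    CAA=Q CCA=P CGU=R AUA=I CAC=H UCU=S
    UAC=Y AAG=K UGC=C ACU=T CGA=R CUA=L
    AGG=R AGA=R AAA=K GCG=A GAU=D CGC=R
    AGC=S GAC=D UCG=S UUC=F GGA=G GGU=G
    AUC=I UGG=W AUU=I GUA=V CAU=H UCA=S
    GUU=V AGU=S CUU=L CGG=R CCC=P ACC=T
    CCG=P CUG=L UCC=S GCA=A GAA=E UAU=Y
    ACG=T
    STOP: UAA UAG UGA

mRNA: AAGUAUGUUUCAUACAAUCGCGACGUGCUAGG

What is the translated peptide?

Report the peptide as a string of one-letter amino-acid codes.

Answer: MFHTIATC

Derivation:
start AUG at pos 4
pos 4: AUG -> M; peptide=M
pos 7: UUU -> F; peptide=MF
pos 10: CAU -> H; peptide=MFH
pos 13: ACA -> T; peptide=MFHT
pos 16: AUC -> I; peptide=MFHTI
pos 19: GCG -> A; peptide=MFHTIA
pos 22: ACG -> T; peptide=MFHTIAT
pos 25: UGC -> C; peptide=MFHTIATC
pos 28: UAG -> STOP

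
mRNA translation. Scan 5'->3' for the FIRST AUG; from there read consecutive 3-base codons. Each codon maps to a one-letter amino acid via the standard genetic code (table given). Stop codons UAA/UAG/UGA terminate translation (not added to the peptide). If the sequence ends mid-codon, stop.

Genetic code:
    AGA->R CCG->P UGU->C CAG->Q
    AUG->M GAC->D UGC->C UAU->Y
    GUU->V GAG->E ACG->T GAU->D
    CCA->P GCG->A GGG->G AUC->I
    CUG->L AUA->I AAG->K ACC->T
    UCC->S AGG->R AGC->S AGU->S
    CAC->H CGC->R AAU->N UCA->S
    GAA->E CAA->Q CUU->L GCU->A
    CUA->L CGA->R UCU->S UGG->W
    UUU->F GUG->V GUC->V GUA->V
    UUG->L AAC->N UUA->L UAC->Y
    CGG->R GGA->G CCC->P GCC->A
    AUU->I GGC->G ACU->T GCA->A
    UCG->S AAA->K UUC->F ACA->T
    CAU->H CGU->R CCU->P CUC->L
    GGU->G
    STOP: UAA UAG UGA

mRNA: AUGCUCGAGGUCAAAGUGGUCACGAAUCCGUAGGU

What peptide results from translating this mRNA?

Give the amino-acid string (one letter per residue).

Answer: MLEVKVVTNP

Derivation:
start AUG at pos 0
pos 0: AUG -> M; peptide=M
pos 3: CUC -> L; peptide=ML
pos 6: GAG -> E; peptide=MLE
pos 9: GUC -> V; peptide=MLEV
pos 12: AAA -> K; peptide=MLEVK
pos 15: GUG -> V; peptide=MLEVKV
pos 18: GUC -> V; peptide=MLEVKVV
pos 21: ACG -> T; peptide=MLEVKVVT
pos 24: AAU -> N; peptide=MLEVKVVTN
pos 27: CCG -> P; peptide=MLEVKVVTNP
pos 30: UAG -> STOP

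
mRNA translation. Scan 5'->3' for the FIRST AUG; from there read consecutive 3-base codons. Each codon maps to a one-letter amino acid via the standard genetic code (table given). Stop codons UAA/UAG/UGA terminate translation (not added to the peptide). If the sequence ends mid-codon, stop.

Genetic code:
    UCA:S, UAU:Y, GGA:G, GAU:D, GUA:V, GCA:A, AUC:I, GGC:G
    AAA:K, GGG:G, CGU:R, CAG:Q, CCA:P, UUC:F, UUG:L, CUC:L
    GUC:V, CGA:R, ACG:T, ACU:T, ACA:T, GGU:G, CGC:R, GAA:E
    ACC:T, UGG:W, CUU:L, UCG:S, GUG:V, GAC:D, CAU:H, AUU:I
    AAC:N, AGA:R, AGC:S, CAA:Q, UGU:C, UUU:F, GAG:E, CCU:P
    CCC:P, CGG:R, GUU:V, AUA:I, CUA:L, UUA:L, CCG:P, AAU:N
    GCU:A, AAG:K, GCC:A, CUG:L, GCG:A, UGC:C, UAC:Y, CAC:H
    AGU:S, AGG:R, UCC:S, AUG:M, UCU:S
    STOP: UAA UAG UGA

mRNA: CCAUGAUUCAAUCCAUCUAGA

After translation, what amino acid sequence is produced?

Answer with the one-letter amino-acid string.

start AUG at pos 2
pos 2: AUG -> M; peptide=M
pos 5: AUU -> I; peptide=MI
pos 8: CAA -> Q; peptide=MIQ
pos 11: UCC -> S; peptide=MIQS
pos 14: AUC -> I; peptide=MIQSI
pos 17: UAG -> STOP

Answer: MIQSI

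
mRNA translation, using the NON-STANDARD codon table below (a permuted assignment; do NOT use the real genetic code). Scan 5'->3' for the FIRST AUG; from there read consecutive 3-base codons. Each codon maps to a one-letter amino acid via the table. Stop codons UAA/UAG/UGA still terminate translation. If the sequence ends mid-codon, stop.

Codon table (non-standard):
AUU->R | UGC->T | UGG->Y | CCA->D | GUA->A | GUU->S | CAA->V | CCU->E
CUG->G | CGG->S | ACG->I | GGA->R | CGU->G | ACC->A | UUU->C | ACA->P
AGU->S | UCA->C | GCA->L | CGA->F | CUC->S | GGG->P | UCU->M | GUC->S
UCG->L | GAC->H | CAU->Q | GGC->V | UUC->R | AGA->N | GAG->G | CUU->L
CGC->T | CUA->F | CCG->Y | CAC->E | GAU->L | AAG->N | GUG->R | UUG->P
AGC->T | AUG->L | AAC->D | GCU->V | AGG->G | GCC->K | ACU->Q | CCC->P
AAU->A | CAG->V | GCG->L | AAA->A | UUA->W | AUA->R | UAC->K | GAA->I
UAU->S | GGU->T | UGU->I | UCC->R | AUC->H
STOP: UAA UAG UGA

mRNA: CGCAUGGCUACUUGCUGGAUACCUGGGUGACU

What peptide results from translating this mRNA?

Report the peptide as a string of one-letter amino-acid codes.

start AUG at pos 3
pos 3: AUG -> L; peptide=L
pos 6: GCU -> V; peptide=LV
pos 9: ACU -> Q; peptide=LVQ
pos 12: UGC -> T; peptide=LVQT
pos 15: UGG -> Y; peptide=LVQTY
pos 18: AUA -> R; peptide=LVQTYR
pos 21: CCU -> E; peptide=LVQTYRE
pos 24: GGG -> P; peptide=LVQTYREP
pos 27: UGA -> STOP

Answer: LVQTYREP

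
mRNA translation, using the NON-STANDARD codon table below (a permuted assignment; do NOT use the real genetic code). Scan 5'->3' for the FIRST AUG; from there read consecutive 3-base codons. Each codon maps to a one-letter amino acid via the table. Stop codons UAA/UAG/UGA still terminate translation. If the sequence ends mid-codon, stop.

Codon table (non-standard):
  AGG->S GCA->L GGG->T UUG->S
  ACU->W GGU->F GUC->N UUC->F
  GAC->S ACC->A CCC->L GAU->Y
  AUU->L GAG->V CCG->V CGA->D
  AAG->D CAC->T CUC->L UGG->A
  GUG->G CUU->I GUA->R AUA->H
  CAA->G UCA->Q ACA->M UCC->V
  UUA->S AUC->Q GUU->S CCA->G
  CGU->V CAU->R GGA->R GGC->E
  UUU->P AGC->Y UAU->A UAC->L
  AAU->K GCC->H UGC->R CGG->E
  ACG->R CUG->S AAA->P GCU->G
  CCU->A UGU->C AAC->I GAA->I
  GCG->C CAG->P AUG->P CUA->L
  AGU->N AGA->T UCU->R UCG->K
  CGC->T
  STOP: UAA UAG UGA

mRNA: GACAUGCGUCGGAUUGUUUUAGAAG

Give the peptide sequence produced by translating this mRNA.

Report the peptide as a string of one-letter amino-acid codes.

Answer: PVELSSI

Derivation:
start AUG at pos 3
pos 3: AUG -> P; peptide=P
pos 6: CGU -> V; peptide=PV
pos 9: CGG -> E; peptide=PVE
pos 12: AUU -> L; peptide=PVEL
pos 15: GUU -> S; peptide=PVELS
pos 18: UUA -> S; peptide=PVELSS
pos 21: GAA -> I; peptide=PVELSSI
pos 24: only 1 nt remain (<3), stop (end of mRNA)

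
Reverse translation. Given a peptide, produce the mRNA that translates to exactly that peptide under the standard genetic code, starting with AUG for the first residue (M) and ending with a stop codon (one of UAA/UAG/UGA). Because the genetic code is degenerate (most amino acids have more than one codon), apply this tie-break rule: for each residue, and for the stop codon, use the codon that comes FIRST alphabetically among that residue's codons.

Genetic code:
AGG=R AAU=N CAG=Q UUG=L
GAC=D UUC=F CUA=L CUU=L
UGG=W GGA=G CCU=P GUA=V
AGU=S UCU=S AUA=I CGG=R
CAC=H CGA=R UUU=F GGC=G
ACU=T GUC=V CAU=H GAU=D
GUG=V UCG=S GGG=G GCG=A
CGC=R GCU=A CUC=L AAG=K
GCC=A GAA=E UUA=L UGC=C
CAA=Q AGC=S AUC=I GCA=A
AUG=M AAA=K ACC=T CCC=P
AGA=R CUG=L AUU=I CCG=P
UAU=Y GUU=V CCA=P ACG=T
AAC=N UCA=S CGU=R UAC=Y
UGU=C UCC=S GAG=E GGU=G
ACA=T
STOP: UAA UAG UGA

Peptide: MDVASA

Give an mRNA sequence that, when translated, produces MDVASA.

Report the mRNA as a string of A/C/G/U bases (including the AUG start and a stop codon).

residue 1: M -> AUG (start codon)
residue 2: D codons sorted = GAC,GAU -> pick first = GAC
residue 3: V codons sorted = GUA,GUC,GUG,GUU -> pick first = GUA
residue 4: A codons sorted = GCA,GCC,GCG,GCU -> pick first = GCA
residue 5: S codons sorted = AGC,AGU,UCA,UCC,UCG,UCU -> pick first = AGC
residue 6: A codons sorted = GCA,GCC,GCG,GCU -> pick first = GCA
terminator: stop codons sorted = UAA,UAG,UGA -> pick first = UAA

Answer: mRNA: AUGGACGUAGCAAGCGCAUAA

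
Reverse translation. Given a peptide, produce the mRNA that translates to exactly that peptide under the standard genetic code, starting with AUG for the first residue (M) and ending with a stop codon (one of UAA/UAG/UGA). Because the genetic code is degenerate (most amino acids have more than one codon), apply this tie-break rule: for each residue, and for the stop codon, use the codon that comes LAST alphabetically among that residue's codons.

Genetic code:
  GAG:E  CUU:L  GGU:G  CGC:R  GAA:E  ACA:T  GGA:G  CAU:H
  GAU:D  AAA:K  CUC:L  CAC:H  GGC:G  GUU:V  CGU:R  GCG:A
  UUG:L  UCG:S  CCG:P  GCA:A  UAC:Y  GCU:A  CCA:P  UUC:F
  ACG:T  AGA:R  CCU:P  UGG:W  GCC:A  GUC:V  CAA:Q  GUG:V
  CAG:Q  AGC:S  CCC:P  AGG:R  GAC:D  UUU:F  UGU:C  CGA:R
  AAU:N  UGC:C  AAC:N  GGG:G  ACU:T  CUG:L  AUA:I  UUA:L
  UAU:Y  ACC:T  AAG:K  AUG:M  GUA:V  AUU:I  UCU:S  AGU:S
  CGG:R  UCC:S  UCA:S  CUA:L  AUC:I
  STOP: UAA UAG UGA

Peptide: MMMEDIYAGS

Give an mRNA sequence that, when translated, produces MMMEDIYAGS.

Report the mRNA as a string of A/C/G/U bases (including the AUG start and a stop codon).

residue 1: M -> AUG (start codon)
residue 2: M -> AUG (only codon)
residue 3: M -> AUG (only codon)
residue 4: E codons sorted = GAA,GAG -> pick last = GAG
residue 5: D codons sorted = GAC,GAU -> pick last = GAU
residue 6: I codons sorted = AUA,AUC,AUU -> pick last = AUU
residue 7: Y codons sorted = UAC,UAU -> pick last = UAU
residue 8: A codons sorted = GCA,GCC,GCG,GCU -> pick last = GCU
residue 9: G codons sorted = GGA,GGC,GGG,GGU -> pick last = GGU
residue 10: S codons sorted = AGC,AGU,UCA,UCC,UCG,UCU -> pick last = UCU
terminator: stop codons sorted = UAA,UAG,UGA -> pick last = UGA

Answer: mRNA: AUGAUGAUGGAGGAUAUUUAUGCUGGUUCUUGA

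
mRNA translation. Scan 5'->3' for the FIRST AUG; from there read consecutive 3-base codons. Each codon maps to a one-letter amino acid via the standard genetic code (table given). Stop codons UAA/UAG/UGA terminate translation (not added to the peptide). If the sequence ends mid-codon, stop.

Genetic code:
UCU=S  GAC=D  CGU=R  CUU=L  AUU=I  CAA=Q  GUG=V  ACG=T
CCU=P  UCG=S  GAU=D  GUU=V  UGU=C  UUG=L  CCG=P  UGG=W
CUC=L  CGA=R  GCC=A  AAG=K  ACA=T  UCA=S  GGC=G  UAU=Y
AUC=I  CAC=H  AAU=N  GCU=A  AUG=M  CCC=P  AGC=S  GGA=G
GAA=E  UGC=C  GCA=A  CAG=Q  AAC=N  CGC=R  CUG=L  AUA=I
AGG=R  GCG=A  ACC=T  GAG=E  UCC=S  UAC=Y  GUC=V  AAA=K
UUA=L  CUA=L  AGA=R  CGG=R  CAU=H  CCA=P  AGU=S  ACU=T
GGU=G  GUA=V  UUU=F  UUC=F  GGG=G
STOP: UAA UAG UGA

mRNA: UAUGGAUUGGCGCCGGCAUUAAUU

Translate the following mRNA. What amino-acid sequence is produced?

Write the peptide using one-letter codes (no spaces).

start AUG at pos 1
pos 1: AUG -> M; peptide=M
pos 4: GAU -> D; peptide=MD
pos 7: UGG -> W; peptide=MDW
pos 10: CGC -> R; peptide=MDWR
pos 13: CGG -> R; peptide=MDWRR
pos 16: CAU -> H; peptide=MDWRRH
pos 19: UAA -> STOP

Answer: MDWRRH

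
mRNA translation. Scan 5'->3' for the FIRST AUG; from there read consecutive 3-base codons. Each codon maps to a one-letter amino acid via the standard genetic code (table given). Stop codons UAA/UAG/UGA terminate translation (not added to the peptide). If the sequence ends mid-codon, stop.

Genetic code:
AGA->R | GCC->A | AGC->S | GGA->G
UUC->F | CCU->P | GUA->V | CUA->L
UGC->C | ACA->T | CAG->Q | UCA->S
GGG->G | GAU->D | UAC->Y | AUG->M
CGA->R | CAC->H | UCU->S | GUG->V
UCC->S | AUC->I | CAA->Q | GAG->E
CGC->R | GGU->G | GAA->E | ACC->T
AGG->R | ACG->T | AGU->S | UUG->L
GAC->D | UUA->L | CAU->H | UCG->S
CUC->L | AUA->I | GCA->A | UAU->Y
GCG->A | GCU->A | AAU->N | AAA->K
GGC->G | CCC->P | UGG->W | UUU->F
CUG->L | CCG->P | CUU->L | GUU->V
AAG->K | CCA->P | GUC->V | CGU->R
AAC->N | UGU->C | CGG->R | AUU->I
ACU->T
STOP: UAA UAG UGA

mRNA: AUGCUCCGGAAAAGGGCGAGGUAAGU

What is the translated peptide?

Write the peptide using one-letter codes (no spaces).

Answer: MLRKRAR

Derivation:
start AUG at pos 0
pos 0: AUG -> M; peptide=M
pos 3: CUC -> L; peptide=ML
pos 6: CGG -> R; peptide=MLR
pos 9: AAA -> K; peptide=MLRK
pos 12: AGG -> R; peptide=MLRKR
pos 15: GCG -> A; peptide=MLRKRA
pos 18: AGG -> R; peptide=MLRKRAR
pos 21: UAA -> STOP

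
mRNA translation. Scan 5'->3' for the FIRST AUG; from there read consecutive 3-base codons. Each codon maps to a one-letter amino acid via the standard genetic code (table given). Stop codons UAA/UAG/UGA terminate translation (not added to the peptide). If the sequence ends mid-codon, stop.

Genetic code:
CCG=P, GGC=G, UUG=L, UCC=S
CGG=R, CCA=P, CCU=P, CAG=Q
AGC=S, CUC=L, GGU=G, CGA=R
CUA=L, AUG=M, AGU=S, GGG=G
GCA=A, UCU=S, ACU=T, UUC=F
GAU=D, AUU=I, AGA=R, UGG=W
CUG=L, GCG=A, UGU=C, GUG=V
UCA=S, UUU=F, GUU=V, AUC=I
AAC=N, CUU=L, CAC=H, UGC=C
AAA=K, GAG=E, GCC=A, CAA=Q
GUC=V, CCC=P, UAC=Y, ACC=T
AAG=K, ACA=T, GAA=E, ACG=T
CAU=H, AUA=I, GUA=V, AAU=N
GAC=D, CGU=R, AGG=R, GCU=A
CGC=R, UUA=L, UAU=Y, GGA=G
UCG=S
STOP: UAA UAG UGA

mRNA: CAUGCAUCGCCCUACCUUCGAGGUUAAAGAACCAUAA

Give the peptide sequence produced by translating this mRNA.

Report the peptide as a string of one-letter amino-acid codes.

Answer: MHRPTFEVKEP

Derivation:
start AUG at pos 1
pos 1: AUG -> M; peptide=M
pos 4: CAU -> H; peptide=MH
pos 7: CGC -> R; peptide=MHR
pos 10: CCU -> P; peptide=MHRP
pos 13: ACC -> T; peptide=MHRPT
pos 16: UUC -> F; peptide=MHRPTF
pos 19: GAG -> E; peptide=MHRPTFE
pos 22: GUU -> V; peptide=MHRPTFEV
pos 25: AAA -> K; peptide=MHRPTFEVK
pos 28: GAA -> E; peptide=MHRPTFEVKE
pos 31: CCA -> P; peptide=MHRPTFEVKEP
pos 34: UAA -> STOP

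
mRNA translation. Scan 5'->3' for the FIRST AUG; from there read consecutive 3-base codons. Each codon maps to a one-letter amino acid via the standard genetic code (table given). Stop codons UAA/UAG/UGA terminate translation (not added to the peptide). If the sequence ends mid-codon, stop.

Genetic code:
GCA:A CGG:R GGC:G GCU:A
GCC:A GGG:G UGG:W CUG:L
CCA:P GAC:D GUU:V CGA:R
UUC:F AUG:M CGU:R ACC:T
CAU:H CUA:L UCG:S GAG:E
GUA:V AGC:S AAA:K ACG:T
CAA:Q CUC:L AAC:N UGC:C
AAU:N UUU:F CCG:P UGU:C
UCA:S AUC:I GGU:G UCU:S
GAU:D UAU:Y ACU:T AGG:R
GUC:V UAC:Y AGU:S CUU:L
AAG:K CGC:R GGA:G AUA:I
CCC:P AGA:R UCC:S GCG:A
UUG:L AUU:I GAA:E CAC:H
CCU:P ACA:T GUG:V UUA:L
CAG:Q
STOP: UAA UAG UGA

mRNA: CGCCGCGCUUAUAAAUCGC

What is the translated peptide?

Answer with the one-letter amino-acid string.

Answer: (empty: no AUG start codon)

Derivation:
no AUG start codon found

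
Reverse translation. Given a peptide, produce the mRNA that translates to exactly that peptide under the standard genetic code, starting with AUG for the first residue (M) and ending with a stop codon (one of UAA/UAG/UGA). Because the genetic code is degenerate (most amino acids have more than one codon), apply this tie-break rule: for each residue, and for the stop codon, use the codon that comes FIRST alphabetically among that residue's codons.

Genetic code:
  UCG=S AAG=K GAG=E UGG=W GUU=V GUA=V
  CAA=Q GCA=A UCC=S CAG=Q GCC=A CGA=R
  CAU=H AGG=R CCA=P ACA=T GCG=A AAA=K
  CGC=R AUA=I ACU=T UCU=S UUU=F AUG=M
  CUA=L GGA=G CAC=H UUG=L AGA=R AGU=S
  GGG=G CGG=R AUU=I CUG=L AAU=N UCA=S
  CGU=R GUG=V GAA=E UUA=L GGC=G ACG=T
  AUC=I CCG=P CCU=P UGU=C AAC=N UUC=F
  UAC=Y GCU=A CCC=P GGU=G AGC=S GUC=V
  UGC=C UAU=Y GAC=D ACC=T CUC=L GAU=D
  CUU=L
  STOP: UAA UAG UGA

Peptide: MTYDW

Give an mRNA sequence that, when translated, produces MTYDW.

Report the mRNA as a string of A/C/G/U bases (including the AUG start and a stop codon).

Answer: mRNA: AUGACAUACGACUGGUAA

Derivation:
residue 1: M -> AUG (start codon)
residue 2: T codons sorted = ACA,ACC,ACG,ACU -> pick first = ACA
residue 3: Y codons sorted = UAC,UAU -> pick first = UAC
residue 4: D codons sorted = GAC,GAU -> pick first = GAC
residue 5: W -> UGG (only codon)
terminator: stop codons sorted = UAA,UAG,UGA -> pick first = UAA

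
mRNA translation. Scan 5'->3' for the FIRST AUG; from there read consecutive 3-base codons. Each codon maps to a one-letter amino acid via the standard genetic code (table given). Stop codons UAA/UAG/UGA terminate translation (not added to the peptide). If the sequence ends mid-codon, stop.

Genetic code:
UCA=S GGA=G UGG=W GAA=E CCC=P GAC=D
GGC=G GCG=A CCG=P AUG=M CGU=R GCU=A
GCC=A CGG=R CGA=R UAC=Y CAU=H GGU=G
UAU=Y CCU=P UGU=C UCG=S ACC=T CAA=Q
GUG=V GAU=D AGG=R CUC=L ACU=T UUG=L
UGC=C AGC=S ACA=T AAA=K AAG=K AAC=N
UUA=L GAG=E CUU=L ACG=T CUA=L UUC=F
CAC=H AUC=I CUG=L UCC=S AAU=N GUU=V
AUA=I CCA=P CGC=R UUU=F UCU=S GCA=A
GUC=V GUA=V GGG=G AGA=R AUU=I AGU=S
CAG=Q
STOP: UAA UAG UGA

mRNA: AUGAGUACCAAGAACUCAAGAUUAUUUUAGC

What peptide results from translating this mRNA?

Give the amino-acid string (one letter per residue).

Answer: MSTKNSRLF

Derivation:
start AUG at pos 0
pos 0: AUG -> M; peptide=M
pos 3: AGU -> S; peptide=MS
pos 6: ACC -> T; peptide=MST
pos 9: AAG -> K; peptide=MSTK
pos 12: AAC -> N; peptide=MSTKN
pos 15: UCA -> S; peptide=MSTKNS
pos 18: AGA -> R; peptide=MSTKNSR
pos 21: UUA -> L; peptide=MSTKNSRL
pos 24: UUU -> F; peptide=MSTKNSRLF
pos 27: UAG -> STOP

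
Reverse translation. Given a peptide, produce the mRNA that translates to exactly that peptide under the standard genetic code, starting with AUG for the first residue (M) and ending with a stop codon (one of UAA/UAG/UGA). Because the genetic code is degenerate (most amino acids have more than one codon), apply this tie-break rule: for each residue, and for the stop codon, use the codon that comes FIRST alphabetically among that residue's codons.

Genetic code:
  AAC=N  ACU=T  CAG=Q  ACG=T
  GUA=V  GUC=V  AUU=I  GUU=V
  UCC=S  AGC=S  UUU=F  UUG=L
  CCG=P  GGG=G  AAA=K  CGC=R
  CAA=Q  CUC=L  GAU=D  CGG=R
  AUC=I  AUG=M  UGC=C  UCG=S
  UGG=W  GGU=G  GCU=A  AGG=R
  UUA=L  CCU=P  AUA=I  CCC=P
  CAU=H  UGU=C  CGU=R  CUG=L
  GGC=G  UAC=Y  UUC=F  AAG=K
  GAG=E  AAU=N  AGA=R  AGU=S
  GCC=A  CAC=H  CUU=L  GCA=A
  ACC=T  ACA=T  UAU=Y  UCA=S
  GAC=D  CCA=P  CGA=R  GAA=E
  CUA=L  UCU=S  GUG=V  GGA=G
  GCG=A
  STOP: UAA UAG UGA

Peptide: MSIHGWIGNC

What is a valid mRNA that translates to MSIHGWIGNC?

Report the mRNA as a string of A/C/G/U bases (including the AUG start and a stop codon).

residue 1: M -> AUG (start codon)
residue 2: S codons sorted = AGC,AGU,UCA,UCC,UCG,UCU -> pick first = AGC
residue 3: I codons sorted = AUA,AUC,AUU -> pick first = AUA
residue 4: H codons sorted = CAC,CAU -> pick first = CAC
residue 5: G codons sorted = GGA,GGC,GGG,GGU -> pick first = GGA
residue 6: W -> UGG (only codon)
residue 7: I codons sorted = AUA,AUC,AUU -> pick first = AUA
residue 8: G codons sorted = GGA,GGC,GGG,GGU -> pick first = GGA
residue 9: N codons sorted = AAC,AAU -> pick first = AAC
residue 10: C codons sorted = UGC,UGU -> pick first = UGC
terminator: stop codons sorted = UAA,UAG,UGA -> pick first = UAA

Answer: mRNA: AUGAGCAUACACGGAUGGAUAGGAAACUGCUAA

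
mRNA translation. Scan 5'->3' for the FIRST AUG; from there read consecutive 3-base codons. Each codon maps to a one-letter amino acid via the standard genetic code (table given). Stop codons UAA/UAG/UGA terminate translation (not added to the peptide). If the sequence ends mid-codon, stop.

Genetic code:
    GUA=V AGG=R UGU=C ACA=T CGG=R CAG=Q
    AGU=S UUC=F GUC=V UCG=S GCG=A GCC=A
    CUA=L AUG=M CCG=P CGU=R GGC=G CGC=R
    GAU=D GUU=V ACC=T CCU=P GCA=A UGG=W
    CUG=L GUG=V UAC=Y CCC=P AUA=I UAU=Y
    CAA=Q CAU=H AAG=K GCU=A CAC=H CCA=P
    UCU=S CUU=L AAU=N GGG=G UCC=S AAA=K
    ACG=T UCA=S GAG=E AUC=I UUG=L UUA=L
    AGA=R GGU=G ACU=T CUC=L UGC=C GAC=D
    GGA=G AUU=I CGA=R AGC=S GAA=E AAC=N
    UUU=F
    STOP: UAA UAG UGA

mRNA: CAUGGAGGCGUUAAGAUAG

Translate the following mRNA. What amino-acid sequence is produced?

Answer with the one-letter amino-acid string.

start AUG at pos 1
pos 1: AUG -> M; peptide=M
pos 4: GAG -> E; peptide=ME
pos 7: GCG -> A; peptide=MEA
pos 10: UUA -> L; peptide=MEAL
pos 13: AGA -> R; peptide=MEALR
pos 16: UAG -> STOP

Answer: MEALR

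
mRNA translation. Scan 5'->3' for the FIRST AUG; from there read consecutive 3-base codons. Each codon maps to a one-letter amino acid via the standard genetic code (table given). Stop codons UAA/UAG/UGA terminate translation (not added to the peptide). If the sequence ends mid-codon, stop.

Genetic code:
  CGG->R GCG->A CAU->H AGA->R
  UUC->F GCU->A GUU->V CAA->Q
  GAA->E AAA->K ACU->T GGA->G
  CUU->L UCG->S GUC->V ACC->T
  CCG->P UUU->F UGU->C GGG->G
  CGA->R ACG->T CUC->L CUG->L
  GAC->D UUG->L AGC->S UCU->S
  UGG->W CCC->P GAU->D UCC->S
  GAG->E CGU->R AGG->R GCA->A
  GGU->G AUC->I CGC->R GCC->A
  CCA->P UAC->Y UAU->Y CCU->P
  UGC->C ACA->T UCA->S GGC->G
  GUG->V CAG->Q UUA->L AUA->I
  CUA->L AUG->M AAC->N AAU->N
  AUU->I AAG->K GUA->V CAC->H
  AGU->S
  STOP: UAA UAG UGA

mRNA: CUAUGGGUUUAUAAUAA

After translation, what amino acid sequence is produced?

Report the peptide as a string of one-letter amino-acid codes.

Answer: MGL

Derivation:
start AUG at pos 2
pos 2: AUG -> M; peptide=M
pos 5: GGU -> G; peptide=MG
pos 8: UUA -> L; peptide=MGL
pos 11: UAA -> STOP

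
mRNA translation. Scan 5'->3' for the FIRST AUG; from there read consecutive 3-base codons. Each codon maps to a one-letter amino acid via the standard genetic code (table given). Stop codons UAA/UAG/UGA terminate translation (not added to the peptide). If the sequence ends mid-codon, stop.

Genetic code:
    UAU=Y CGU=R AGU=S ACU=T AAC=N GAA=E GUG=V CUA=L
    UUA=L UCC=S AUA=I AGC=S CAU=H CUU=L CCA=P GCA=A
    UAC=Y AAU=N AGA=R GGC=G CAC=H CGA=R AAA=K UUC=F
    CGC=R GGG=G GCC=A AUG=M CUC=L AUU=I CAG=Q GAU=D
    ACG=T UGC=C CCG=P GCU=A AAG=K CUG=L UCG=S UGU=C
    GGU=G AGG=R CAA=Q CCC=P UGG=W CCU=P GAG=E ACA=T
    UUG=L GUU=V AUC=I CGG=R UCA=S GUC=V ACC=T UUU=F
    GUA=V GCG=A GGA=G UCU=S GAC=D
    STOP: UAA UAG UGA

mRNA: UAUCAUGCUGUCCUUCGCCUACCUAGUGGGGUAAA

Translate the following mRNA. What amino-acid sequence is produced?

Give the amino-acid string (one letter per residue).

Answer: MLSFAYLVG

Derivation:
start AUG at pos 4
pos 4: AUG -> M; peptide=M
pos 7: CUG -> L; peptide=ML
pos 10: UCC -> S; peptide=MLS
pos 13: UUC -> F; peptide=MLSF
pos 16: GCC -> A; peptide=MLSFA
pos 19: UAC -> Y; peptide=MLSFAY
pos 22: CUA -> L; peptide=MLSFAYL
pos 25: GUG -> V; peptide=MLSFAYLV
pos 28: GGG -> G; peptide=MLSFAYLVG
pos 31: UAA -> STOP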